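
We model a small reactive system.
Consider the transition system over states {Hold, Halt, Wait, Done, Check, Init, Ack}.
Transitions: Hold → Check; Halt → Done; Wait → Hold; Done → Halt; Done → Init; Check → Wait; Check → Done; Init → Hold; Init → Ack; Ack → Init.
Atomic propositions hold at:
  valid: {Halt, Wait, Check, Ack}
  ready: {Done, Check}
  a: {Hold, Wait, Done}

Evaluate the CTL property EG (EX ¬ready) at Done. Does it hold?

Sat(¬ready) = {Hold, Halt, Wait, Init, Ack}
Sat(EX ¬ready) = {s : some successor in {Hold, Halt, Wait, Init, Ack}} = {Wait, Done, Check, Init, Ack}
EG (EX ¬ready): greatest fixpoint, start Z0 = {Wait, Done, Check, Init, Ack}, keep only states in Sat with some successor in Z. Z1 = {Done, Check, Init, Ack}; fixed.
Sat(EG (EX ¬ready)) = {Done, Check, Init, Ack}
Done ∈ Sat(EG (EX ¬ready)) = {Done, Check, Init, Ack}, so the formula holds at Done.

Yes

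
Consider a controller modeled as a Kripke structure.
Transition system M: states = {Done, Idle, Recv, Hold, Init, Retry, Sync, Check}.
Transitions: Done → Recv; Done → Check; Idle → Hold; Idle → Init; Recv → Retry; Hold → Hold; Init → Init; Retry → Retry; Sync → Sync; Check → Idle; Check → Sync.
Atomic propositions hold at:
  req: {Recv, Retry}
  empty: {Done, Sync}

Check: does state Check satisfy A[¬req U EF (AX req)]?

No

Sat(¬req) = {Done, Idle, Hold, Init, Sync, Check}
Sat(AX req) = {s : every successor in {Recv, Retry}} = {Recv, Retry}
EF (AX req): least fixpoint, start Z0 = {Recv, Retry}, add states with some successor in Z. Z1 = {Done, Recv, Retry}; fixed.
Sat(EF (AX req)) = {Done, Recv, Retry}
A[¬req U EF (AX req)]: least fixpoint, start Z0 = Sat(EF (AX req)) = {Done, Recv, Retry}, add states in Sat(¬req) with every successor in Z. Already a fixed point.
Sat(A[¬req U EF (AX req)]) = {Done, Recv, Retry}
Check ∉ Sat(A[¬req U EF (AX req)]) = {Done, Recv, Retry}, so the formula does not hold at Check.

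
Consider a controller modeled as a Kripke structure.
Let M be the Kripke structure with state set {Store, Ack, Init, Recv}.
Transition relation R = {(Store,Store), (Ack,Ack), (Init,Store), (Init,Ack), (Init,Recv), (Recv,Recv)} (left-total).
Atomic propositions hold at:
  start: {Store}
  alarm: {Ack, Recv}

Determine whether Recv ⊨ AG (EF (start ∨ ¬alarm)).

No

Sat(¬alarm) = {Store, Init}
Sat(start ∨ ¬alarm) = {Store, Init}
EF (start ∨ ¬alarm): least fixpoint, start Z0 = {Store, Init}, add states with some successor in Z. Already a fixed point.
Sat(EF (start ∨ ¬alarm)) = {Store, Init}
AG (EF (start ∨ ¬alarm)): greatest fixpoint, start Z0 = {Store, Init}, keep only states in Sat with every successor in Z. Z1 = {Store}; fixed.
Sat(AG (EF (start ∨ ¬alarm))) = {Store}
Recv ∉ Sat(AG (EF (start ∨ ¬alarm))) = {Store}, so the formula does not hold at Recv.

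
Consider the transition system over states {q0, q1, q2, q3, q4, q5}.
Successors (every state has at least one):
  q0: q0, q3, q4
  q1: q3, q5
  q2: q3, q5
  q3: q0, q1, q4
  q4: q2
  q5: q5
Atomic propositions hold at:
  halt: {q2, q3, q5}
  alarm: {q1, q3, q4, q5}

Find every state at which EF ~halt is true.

Sat(~halt) = {q0, q1, q4}
EF ~halt: least fixpoint, start Z0 = {q0, q1, q4}, add states with some successor in Z. Z1 = {q0, q1, q3, q4}; Z2 = {q0, q1, q2, q3, q4}; fixed.
Sat(EF ~halt) = {q0, q1, q2, q3, q4}

{q0, q1, q2, q3, q4}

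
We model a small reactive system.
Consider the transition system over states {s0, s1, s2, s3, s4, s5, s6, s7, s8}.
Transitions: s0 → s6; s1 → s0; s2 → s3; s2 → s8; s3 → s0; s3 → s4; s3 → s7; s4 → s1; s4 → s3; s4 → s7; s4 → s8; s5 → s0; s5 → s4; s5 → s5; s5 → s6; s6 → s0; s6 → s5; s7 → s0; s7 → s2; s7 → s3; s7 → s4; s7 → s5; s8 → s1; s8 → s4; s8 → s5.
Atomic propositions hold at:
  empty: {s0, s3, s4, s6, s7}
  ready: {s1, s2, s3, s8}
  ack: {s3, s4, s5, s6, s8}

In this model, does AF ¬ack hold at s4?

Sat(¬ack) = {s0, s1, s2, s7}
AF ¬ack: least fixpoint, start Z0 = {s0, s1, s2, s7}, add states with every successor in Z. Already a fixed point.
Sat(AF ¬ack) = {s0, s1, s2, s7}
s4 ∉ Sat(AF ¬ack) = {s0, s1, s2, s7}, so the formula does not hold at s4.

No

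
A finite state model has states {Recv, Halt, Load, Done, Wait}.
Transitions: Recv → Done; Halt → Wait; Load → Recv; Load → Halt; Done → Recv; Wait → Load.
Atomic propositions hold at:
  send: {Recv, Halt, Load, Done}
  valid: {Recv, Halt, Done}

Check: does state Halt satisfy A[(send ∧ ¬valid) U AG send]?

Sat(¬valid) = {Load, Wait}
Sat(send ∧ ¬valid) = {Load}
AG send: greatest fixpoint, start Z0 = {Recv, Halt, Load, Done}, keep only states in Sat with every successor in Z. Z1 = {Recv, Load, Done}; Z2 = {Recv, Done}; fixed.
Sat(AG send) = {Recv, Done}
A[(send ∧ ¬valid) U AG send]: least fixpoint, start Z0 = Sat(AG send) = {Recv, Done}, add states in Sat(send ∧ ¬valid) with every successor in Z. Already a fixed point.
Sat(A[(send ∧ ¬valid) U AG send]) = {Recv, Done}
Halt ∉ Sat(A[(send ∧ ¬valid) U AG send]) = {Recv, Done}, so the formula does not hold at Halt.

No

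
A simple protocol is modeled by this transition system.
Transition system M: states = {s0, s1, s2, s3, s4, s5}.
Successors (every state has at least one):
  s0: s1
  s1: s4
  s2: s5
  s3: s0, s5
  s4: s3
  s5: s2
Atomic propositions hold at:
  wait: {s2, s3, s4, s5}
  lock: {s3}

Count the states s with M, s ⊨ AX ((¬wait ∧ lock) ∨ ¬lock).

Sat(¬wait) = {s0, s1}
Sat(¬wait ∧ lock) = ∅
Sat(¬lock) = {s0, s1, s2, s4, s5}
Sat((¬wait ∧ lock) ∨ ¬lock) = {s0, s1, s2, s4, s5}
Sat(AX ((¬wait ∧ lock) ∨ ¬lock)) = {s : every successor in {s0, s1, s2, s4, s5}} = {s0, s1, s2, s3, s5}
|Sat(AX ((¬wait ∧ lock) ∨ ¬lock))| = |{s0, s1, s2, s3, s5}| = 5.

5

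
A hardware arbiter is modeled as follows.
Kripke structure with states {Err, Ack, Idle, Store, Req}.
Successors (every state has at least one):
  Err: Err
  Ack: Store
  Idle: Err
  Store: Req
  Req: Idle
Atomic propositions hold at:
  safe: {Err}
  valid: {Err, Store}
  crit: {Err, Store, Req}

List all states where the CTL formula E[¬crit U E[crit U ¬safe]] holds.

Sat(¬crit) = {Ack, Idle}
Sat(¬safe) = {Ack, Idle, Store, Req}
E[crit U ¬safe]: least fixpoint, start Z0 = Sat(¬safe) = {Ack, Idle, Store, Req}, add states in Sat(crit) with some successor in Z. Already a fixed point.
Sat(E[crit U ¬safe]) = {Ack, Idle, Store, Req}
E[¬crit U E[crit U ¬safe]]: least fixpoint, start Z0 = Sat(E[crit U ¬safe]) = {Ack, Idle, Store, Req}, add states in Sat(¬crit) with some successor in Z. Already a fixed point.
Sat(E[¬crit U E[crit U ¬safe]]) = {Ack, Idle, Store, Req}

{Ack, Idle, Store, Req}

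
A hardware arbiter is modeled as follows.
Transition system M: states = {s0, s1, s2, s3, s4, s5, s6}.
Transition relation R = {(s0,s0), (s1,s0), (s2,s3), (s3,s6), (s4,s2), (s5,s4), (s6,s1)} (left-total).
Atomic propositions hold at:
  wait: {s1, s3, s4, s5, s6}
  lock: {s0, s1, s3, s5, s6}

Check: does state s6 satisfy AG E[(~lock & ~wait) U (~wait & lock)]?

No

Sat(~lock) = {s2, s4}
Sat(~wait) = {s0, s2}
Sat(~lock & ~wait) = {s2}
Sat(~wait & lock) = {s0}
E[(~lock & ~wait) U (~wait & lock)]: least fixpoint, start Z0 = Sat((~wait & lock)) = {s0}, add states in Sat(~lock & ~wait) with some successor in Z. Already a fixed point.
Sat(E[(~lock & ~wait) U (~wait & lock)]) = {s0}
AG E[(~lock & ~wait) U (~wait & lock)]: greatest fixpoint, start Z0 = {s0}, keep only states in Sat with every successor in Z. Already a fixed point.
Sat(AG E[(~lock & ~wait) U (~wait & lock)]) = {s0}
s6 ∉ Sat(AG E[(~lock & ~wait) U (~wait & lock)]) = {s0}, so the formula does not hold at s6.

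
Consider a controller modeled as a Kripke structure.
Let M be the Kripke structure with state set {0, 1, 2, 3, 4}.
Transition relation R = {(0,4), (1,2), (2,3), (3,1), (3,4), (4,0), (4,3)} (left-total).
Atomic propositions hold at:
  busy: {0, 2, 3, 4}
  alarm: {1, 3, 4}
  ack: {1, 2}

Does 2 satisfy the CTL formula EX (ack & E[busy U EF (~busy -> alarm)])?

Sat(~busy) = {1}
Sat(~busy -> alarm) = {0, 1, 2, 3, 4}
EF (~busy -> alarm): least fixpoint, start Z0 = {0, 1, 2, 3, 4}, add states with some successor in Z. Already a fixed point.
Sat(EF (~busy -> alarm)) = {0, 1, 2, 3, 4}
E[busy U EF (~busy -> alarm)]: least fixpoint, start Z0 = Sat(EF (~busy -> alarm)) = {0, 1, 2, 3, 4}, add states in Sat(busy) with some successor in Z. Already a fixed point.
Sat(E[busy U EF (~busy -> alarm)]) = {0, 1, 2, 3, 4}
Sat(ack & E[busy U EF (~busy -> alarm)]) = {1, 2}
Sat(EX (ack & E[busy U EF (~busy -> alarm)])) = {s : some successor in {1, 2}} = {1, 3}
2 ∉ Sat(EX (ack & E[busy U EF (~busy -> alarm)])) = {1, 3}, so the formula does not hold at 2.

No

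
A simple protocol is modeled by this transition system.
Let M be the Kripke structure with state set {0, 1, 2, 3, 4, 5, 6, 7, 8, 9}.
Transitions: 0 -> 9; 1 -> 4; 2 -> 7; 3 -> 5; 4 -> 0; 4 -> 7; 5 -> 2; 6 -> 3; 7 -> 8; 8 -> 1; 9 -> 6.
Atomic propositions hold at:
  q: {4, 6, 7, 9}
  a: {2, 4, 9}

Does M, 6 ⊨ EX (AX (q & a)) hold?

Sat(q & a) = {4, 9}
Sat(AX (q & a)) = {s : every successor in {4, 9}} = {0, 1}
Sat(EX (AX (q & a))) = {s : some successor in {0, 1}} = {4, 8}
6 ∉ Sat(EX (AX (q & a))) = {4, 8}, so the formula does not hold at 6.

No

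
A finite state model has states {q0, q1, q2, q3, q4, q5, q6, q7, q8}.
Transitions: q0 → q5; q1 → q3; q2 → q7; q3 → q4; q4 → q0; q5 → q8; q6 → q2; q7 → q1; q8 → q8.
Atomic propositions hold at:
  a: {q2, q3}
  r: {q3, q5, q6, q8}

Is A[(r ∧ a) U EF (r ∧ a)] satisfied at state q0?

Sat(r ∧ a) = {q3}
EF (r ∧ a): least fixpoint, start Z0 = {q3}, add states with some successor in Z. Z1 = {q1, q3}; Z2 = {q1, q3, q7}; Z3 = {q1, q2, q3, q7}; Z4 = {q1, q2, q3, q6, q7}; fixed.
Sat(EF (r ∧ a)) = {q1, q2, q3, q6, q7}
A[(r ∧ a) U EF (r ∧ a)]: least fixpoint, start Z0 = Sat(EF (r ∧ a)) = {q1, q2, q3, q6, q7}, add states in Sat(r ∧ a) with every successor in Z. Already a fixed point.
Sat(A[(r ∧ a) U EF (r ∧ a)]) = {q1, q2, q3, q6, q7}
q0 ∉ Sat(A[(r ∧ a) U EF (r ∧ a)]) = {q1, q2, q3, q6, q7}, so the formula does not hold at q0.

No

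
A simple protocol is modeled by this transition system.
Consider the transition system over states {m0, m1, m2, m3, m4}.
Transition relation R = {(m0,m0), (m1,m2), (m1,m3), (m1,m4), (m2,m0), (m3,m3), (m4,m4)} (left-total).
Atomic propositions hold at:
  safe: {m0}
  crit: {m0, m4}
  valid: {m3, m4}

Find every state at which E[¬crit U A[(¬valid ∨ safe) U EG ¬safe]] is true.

{m1, m3, m4}

Sat(¬crit) = {m1, m2, m3}
Sat(¬valid) = {m0, m1, m2}
Sat(¬valid ∨ safe) = {m0, m1, m2}
Sat(¬safe) = {m1, m2, m3, m4}
EG ¬safe: greatest fixpoint, start Z0 = {m1, m2, m3, m4}, keep only states in Sat with some successor in Z. Z1 = {m1, m3, m4}; fixed.
Sat(EG ¬safe) = {m1, m3, m4}
A[(¬valid ∨ safe) U EG ¬safe]: least fixpoint, start Z0 = Sat(EG ¬safe) = {m1, m3, m4}, add states in Sat(¬valid ∨ safe) with every successor in Z. Already a fixed point.
Sat(A[(¬valid ∨ safe) U EG ¬safe]) = {m1, m3, m4}
E[¬crit U A[(¬valid ∨ safe) U EG ¬safe]]: least fixpoint, start Z0 = Sat(A[(¬valid ∨ safe) U EG ¬safe]) = {m1, m3, m4}, add states in Sat(¬crit) with some successor in Z. Already a fixed point.
Sat(E[¬crit U A[(¬valid ∨ safe) U EG ¬safe]]) = {m1, m3, m4}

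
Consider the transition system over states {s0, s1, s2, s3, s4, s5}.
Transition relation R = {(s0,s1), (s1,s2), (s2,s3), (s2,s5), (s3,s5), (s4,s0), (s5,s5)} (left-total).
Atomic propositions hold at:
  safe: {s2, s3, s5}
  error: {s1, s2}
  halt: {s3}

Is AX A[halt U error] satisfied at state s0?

A[halt U error]: least fixpoint, start Z0 = Sat(error) = {s1, s2}, add states in Sat(halt) with every successor in Z. Already a fixed point.
Sat(A[halt U error]) = {s1, s2}
Sat(AX A[halt U error]) = {s : every successor in {s1, s2}} = {s0, s1}
s0 ∈ Sat(AX A[halt U error]) = {s0, s1}, so the formula holds at s0.

Yes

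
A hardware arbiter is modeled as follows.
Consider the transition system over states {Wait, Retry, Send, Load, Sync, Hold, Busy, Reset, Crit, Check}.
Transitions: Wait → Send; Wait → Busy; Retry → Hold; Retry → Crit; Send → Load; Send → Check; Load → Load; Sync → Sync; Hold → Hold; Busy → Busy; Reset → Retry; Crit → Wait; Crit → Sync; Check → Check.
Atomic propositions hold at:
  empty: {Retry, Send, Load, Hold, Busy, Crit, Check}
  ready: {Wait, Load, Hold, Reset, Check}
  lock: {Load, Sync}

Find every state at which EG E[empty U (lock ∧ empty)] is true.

{Send, Load}

Sat(lock ∧ empty) = {Load}
E[empty U (lock ∧ empty)]: least fixpoint, start Z0 = Sat((lock ∧ empty)) = {Load}, add states in Sat(empty) with some successor in Z. Z1 = {Send, Load}; fixed.
Sat(E[empty U (lock ∧ empty)]) = {Send, Load}
EG E[empty U (lock ∧ empty)]: greatest fixpoint, start Z0 = {Send, Load}, keep only states in Sat with some successor in Z. Already a fixed point.
Sat(EG E[empty U (lock ∧ empty)]) = {Send, Load}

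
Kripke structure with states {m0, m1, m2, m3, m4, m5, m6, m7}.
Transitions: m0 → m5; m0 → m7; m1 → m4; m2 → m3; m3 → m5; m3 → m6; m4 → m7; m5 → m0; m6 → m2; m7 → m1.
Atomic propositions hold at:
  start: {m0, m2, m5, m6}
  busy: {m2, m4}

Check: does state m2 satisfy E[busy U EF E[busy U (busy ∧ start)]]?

Yes

Sat(busy ∧ start) = {m2}
E[busy U (busy ∧ start)]: least fixpoint, start Z0 = Sat((busy ∧ start)) = {m2}, add states in Sat(busy) with some successor in Z. Already a fixed point.
Sat(E[busy U (busy ∧ start)]) = {m2}
EF E[busy U (busy ∧ start)]: least fixpoint, start Z0 = {m2}, add states with some successor in Z. Z1 = {m2, m6}; Z2 = {m2, m3, m6}; fixed.
Sat(EF E[busy U (busy ∧ start)]) = {m2, m3, m6}
E[busy U EF E[busy U (busy ∧ start)]]: least fixpoint, start Z0 = Sat(EF E[busy U (busy ∧ start)]) = {m2, m3, m6}, add states in Sat(busy) with some successor in Z. Already a fixed point.
Sat(E[busy U EF E[busy U (busy ∧ start)]]) = {m2, m3, m6}
m2 ∈ Sat(E[busy U EF E[busy U (busy ∧ start)]]) = {m2, m3, m6}, so the formula holds at m2.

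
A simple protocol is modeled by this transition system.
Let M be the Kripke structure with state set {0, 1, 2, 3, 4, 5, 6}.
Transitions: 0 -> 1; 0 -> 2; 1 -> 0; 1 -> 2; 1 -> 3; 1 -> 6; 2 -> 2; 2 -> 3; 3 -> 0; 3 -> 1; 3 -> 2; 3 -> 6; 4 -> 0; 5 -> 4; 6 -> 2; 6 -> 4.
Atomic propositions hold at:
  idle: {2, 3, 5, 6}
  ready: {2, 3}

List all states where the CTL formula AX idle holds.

{2}

Sat(AX idle) = {s : every successor in {2, 3, 5, 6}} = {2}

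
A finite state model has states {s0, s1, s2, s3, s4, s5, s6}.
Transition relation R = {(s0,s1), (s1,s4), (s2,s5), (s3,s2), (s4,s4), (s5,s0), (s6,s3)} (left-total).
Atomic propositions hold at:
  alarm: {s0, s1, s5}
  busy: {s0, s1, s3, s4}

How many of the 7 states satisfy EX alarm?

3

Sat(EX alarm) = {s : some successor in {s0, s1, s5}} = {s0, s2, s5}
|Sat(EX alarm)| = |{s0, s2, s5}| = 3.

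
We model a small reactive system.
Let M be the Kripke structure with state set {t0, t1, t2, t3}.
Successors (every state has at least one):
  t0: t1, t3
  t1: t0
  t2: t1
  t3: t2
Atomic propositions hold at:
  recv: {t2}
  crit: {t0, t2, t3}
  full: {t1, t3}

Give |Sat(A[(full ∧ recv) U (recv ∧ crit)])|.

Sat(full ∧ recv) = ∅
Sat(recv ∧ crit) = {t2}
A[(full ∧ recv) U (recv ∧ crit)]: least fixpoint, start Z0 = Sat((recv ∧ crit)) = {t2}, add states in Sat(full ∧ recv) with every successor in Z. Already a fixed point.
Sat(A[(full ∧ recv) U (recv ∧ crit)]) = {t2}
|Sat(A[(full ∧ recv) U (recv ∧ crit)])| = |{t2}| = 1.

1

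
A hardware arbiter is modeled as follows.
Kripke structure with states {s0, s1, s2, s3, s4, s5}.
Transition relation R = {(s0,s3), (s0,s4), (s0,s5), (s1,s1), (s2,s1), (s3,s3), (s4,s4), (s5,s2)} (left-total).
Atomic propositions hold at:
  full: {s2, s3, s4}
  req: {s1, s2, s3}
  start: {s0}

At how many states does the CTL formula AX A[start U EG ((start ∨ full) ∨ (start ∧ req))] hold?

2

Sat(start ∨ full) = {s0, s2, s3, s4}
Sat(start ∧ req) = ∅
Sat((start ∨ full) ∨ (start ∧ req)) = {s0, s2, s3, s4}
EG ((start ∨ full) ∨ (start ∧ req)): greatest fixpoint, start Z0 = {s0, s2, s3, s4}, keep only states in Sat with some successor in Z. Z1 = {s0, s3, s4}; fixed.
Sat(EG ((start ∨ full) ∨ (start ∧ req))) = {s0, s3, s4}
A[start U EG ((start ∨ full) ∨ (start ∧ req))]: least fixpoint, start Z0 = Sat(EG ((start ∨ full) ∨ (start ∧ req))) = {s0, s3, s4}, add states in Sat(start) with every successor in Z. Already a fixed point.
Sat(A[start U EG ((start ∨ full) ∨ (start ∧ req))]) = {s0, s3, s4}
Sat(AX A[start U EG ((start ∨ full) ∨ (start ∧ req))]) = {s : every successor in {s0, s3, s4}} = {s3, s4}
|Sat(AX A[start U EG ((start ∨ full) ∨ (start ∧ req))])| = |{s3, s4}| = 2.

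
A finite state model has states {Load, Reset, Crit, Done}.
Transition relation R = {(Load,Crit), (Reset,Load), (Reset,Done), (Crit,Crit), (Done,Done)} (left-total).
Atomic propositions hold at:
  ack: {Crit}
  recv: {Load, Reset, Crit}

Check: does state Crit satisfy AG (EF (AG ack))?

Yes

AG ack: greatest fixpoint, start Z0 = {Crit}, keep only states in Sat with every successor in Z. Already a fixed point.
Sat(AG ack) = {Crit}
EF (AG ack): least fixpoint, start Z0 = {Crit}, add states with some successor in Z. Z1 = {Load, Crit}; Z2 = {Load, Reset, Crit}; fixed.
Sat(EF (AG ack)) = {Load, Reset, Crit}
AG (EF (AG ack)): greatest fixpoint, start Z0 = {Load, Reset, Crit}, keep only states in Sat with every successor in Z. Z1 = {Load, Crit}; fixed.
Sat(AG (EF (AG ack))) = {Load, Crit}
Crit ∈ Sat(AG (EF (AG ack))) = {Load, Crit}, so the formula holds at Crit.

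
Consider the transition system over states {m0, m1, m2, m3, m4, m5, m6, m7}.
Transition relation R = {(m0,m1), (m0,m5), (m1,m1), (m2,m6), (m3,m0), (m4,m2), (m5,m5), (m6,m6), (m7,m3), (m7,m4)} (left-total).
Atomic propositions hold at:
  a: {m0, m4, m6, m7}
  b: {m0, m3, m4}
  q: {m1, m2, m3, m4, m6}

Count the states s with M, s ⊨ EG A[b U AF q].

AF q: least fixpoint, start Z0 = {m1, m2, m3, m4, m6}, add states with every successor in Z. Z1 = {m1, m2, m3, m4, m6, m7}; fixed.
Sat(AF q) = {m1, m2, m3, m4, m6, m7}
A[b U AF q]: least fixpoint, start Z0 = Sat(AF q) = {m1, m2, m3, m4, m6, m7}, add states in Sat(b) with every successor in Z. Already a fixed point.
Sat(A[b U AF q]) = {m1, m2, m3, m4, m6, m7}
EG A[b U AF q]: greatest fixpoint, start Z0 = {m1, m2, m3, m4, m6, m7}, keep only states in Sat with some successor in Z. Z1 = {m1, m2, m4, m6, m7}; fixed.
Sat(EG A[b U AF q]) = {m1, m2, m4, m6, m7}
|Sat(EG A[b U AF q])| = |{m1, m2, m4, m6, m7}| = 5.

5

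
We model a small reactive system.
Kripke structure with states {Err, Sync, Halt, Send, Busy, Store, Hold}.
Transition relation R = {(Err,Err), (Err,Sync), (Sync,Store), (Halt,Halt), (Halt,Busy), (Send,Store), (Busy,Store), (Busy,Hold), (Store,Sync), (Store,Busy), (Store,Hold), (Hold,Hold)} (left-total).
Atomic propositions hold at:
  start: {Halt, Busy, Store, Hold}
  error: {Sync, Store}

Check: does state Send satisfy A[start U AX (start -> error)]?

Yes

Sat(start -> error) = {Err, Sync, Send, Store}
Sat(AX (start -> error)) = {s : every successor in {Err, Sync, Send, Store}} = {Err, Sync, Send}
A[start U AX (start -> error)]: least fixpoint, start Z0 = Sat(AX (start -> error)) = {Err, Sync, Send}, add states in Sat(start) with every successor in Z. Already a fixed point.
Sat(A[start U AX (start -> error)]) = {Err, Sync, Send}
Send ∈ Sat(A[start U AX (start -> error)]) = {Err, Sync, Send}, so the formula holds at Send.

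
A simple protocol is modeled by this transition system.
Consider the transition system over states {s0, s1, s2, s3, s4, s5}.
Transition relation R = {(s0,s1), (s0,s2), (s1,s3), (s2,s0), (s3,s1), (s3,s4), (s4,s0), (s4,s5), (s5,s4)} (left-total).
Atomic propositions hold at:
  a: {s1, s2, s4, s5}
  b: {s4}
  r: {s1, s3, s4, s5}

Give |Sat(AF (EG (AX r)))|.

Sat(AX r) = {s : every successor in {s1, s3, s4, s5}} = {s1, s3, s5}
EG (AX r): greatest fixpoint, start Z0 = {s1, s3, s5}, keep only states in Sat with some successor in Z. Z1 = {s1, s3}; fixed.
Sat(EG (AX r)) = {s1, s3}
AF (EG (AX r)): least fixpoint, start Z0 = {s1, s3}, add states with every successor in Z. Already a fixed point.
Sat(AF (EG (AX r))) = {s1, s3}
|Sat(AF (EG (AX r)))| = |{s1, s3}| = 2.

2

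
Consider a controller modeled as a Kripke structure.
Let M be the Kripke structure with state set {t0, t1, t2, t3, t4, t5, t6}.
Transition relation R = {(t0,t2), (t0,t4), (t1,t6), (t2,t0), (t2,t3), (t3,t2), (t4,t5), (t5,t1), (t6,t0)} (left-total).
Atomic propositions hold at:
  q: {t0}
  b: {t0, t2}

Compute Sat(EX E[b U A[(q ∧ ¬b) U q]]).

Sat(¬b) = {t1, t3, t4, t5, t6}
Sat(q ∧ ¬b) = ∅
A[(q ∧ ¬b) U q]: least fixpoint, start Z0 = Sat(q) = {t0}, add states in Sat(q ∧ ¬b) with every successor in Z. Already a fixed point.
Sat(A[(q ∧ ¬b) U q]) = {t0}
E[b U A[(q ∧ ¬b) U q]]: least fixpoint, start Z0 = Sat(A[(q ∧ ¬b) U q]) = {t0}, add states in Sat(b) with some successor in Z. Z1 = {t0, t2}; fixed.
Sat(E[b U A[(q ∧ ¬b) U q]]) = {t0, t2}
Sat(EX E[b U A[(q ∧ ¬b) U q]]) = {s : some successor in {t0, t2}} = {t0, t2, t3, t6}

{t0, t2, t3, t6}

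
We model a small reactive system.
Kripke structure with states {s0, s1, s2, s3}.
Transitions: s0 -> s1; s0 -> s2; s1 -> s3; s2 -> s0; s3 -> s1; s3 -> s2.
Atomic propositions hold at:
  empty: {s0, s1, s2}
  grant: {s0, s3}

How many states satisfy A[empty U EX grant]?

Sat(EX grant) = {s : some successor in {s0, s3}} = {s1, s2}
A[empty U EX grant]: least fixpoint, start Z0 = Sat(EX grant) = {s1, s2}, add states in Sat(empty) with every successor in Z. Z1 = {s0, s1, s2}; fixed.
Sat(A[empty U EX grant]) = {s0, s1, s2}
|Sat(A[empty U EX grant])| = |{s0, s1, s2}| = 3.

3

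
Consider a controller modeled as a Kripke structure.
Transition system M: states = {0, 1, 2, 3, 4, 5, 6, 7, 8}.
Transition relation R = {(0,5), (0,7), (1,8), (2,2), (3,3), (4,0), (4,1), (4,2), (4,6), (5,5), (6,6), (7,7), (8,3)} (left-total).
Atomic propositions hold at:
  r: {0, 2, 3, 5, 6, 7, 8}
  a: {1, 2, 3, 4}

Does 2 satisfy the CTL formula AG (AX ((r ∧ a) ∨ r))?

Sat(r ∧ a) = {2, 3}
Sat((r ∧ a) ∨ r) = {0, 2, 3, 5, 6, 7, 8}
Sat(AX ((r ∧ a) ∨ r)) = {s : every successor in {0, 2, 3, 5, 6, 7, 8}} = {0, 1, 2, 3, 5, 6, 7, 8}
AG (AX ((r ∧ a) ∨ r)): greatest fixpoint, start Z0 = {0, 1, 2, 3, 5, 6, 7, 8}, keep only states in Sat with every successor in Z. Already a fixed point.
Sat(AG (AX ((r ∧ a) ∨ r))) = {0, 1, 2, 3, 5, 6, 7, 8}
2 ∈ Sat(AG (AX ((r ∧ a) ∨ r))) = {0, 1, 2, 3, 5, 6, 7, 8}, so the formula holds at 2.

Yes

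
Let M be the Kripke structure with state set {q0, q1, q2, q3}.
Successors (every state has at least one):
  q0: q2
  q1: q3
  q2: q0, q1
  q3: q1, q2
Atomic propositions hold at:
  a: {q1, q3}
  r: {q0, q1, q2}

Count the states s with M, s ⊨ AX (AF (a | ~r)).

Sat(~r) = {q3}
Sat(a | ~r) = {q1, q3}
AF (a | ~r): least fixpoint, start Z0 = {q1, q3}, add states with every successor in Z. Already a fixed point.
Sat(AF (a | ~r)) = {q1, q3}
Sat(AX (AF (a | ~r))) = {s : every successor in {q1, q3}} = {q1}
|Sat(AX (AF (a | ~r)))| = |{q1}| = 1.

1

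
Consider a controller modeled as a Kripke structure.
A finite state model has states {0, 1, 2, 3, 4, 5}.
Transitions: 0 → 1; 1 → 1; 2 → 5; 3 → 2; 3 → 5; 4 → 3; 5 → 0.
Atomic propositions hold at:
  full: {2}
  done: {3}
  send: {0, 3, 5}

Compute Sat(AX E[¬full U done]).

Sat(¬full) = {0, 1, 3, 4, 5}
E[¬full U done]: least fixpoint, start Z0 = Sat(done) = {3}, add states in Sat(¬full) with some successor in Z. Z1 = {3, 4}; fixed.
Sat(E[¬full U done]) = {3, 4}
Sat(AX E[¬full U done]) = {s : every successor in {3, 4}} = {4}

{4}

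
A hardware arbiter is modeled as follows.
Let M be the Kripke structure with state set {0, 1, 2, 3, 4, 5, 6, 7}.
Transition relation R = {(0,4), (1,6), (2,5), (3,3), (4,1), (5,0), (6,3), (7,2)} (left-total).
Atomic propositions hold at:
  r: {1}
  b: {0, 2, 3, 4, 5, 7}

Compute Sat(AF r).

AF r: least fixpoint, start Z0 = {1}, add states with every successor in Z. Z1 = {1, 4}; Z2 = {0, 1, 4}; Z3 = {0, 1, 4, 5}; Z4 = {0, 1, 2, 4, 5}; Z5 = {0, 1, 2, 4, 5, 7}; fixed.
Sat(AF r) = {0, 1, 2, 4, 5, 7}

{0, 1, 2, 4, 5, 7}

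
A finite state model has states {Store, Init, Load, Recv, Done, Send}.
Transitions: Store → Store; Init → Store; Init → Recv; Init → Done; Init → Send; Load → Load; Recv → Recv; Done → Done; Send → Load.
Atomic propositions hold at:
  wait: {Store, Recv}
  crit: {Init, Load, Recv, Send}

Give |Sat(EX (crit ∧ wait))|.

2

Sat(crit ∧ wait) = {Recv}
Sat(EX (crit ∧ wait)) = {s : some successor in {Recv}} = {Init, Recv}
|Sat(EX (crit ∧ wait))| = |{Init, Recv}| = 2.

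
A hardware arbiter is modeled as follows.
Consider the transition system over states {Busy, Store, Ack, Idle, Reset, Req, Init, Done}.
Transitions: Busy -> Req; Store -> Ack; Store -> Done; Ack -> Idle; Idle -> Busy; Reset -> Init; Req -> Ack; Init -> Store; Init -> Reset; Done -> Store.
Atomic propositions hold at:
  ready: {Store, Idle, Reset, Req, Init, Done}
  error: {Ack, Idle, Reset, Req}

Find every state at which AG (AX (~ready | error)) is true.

Sat(~ready) = {Busy, Ack}
Sat(~ready | error) = {Busy, Ack, Idle, Reset, Req}
Sat(AX (~ready | error)) = {s : every successor in {Busy, Ack, Idle, Reset, Req}} = {Busy, Ack, Idle, Req}
AG (AX (~ready | error)): greatest fixpoint, start Z0 = {Busy, Ack, Idle, Req}, keep only states in Sat with every successor in Z. Already a fixed point.
Sat(AG (AX (~ready | error))) = {Busy, Ack, Idle, Req}

{Busy, Ack, Idle, Req}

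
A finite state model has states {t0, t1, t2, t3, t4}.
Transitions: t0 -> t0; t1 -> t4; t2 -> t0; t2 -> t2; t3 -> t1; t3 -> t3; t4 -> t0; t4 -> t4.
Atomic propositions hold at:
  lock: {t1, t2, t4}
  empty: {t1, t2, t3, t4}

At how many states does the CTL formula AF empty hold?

4

AF empty: least fixpoint, start Z0 = {t1, t2, t3, t4}, add states with every successor in Z. Already a fixed point.
Sat(AF empty) = {t1, t2, t3, t4}
|Sat(AF empty)| = |{t1, t2, t3, t4}| = 4.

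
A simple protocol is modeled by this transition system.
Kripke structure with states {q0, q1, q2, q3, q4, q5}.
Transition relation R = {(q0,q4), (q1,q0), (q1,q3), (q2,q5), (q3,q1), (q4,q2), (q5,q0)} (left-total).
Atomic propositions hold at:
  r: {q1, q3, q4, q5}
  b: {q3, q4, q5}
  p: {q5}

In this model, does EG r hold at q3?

EG r: greatest fixpoint, start Z0 = {q1, q3, q4, q5}, keep only states in Sat with some successor in Z. Z1 = {q1, q3}; fixed.
Sat(EG r) = {q1, q3}
q3 ∈ Sat(EG r) = {q1, q3}, so the formula holds at q3.

Yes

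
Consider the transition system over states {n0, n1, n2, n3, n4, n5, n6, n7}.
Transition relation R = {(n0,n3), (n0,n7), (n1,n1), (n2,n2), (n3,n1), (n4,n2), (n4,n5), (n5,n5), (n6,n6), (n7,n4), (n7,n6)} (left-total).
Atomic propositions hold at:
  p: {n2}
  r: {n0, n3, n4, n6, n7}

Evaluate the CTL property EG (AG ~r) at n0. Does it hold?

No

Sat(~r) = {n1, n2, n5}
AG ~r: greatest fixpoint, start Z0 = {n1, n2, n5}, keep only states in Sat with every successor in Z. Already a fixed point.
Sat(AG ~r) = {n1, n2, n5}
EG (AG ~r): greatest fixpoint, start Z0 = {n1, n2, n5}, keep only states in Sat with some successor in Z. Already a fixed point.
Sat(EG (AG ~r)) = {n1, n2, n5}
n0 ∉ Sat(EG (AG ~r)) = {n1, n2, n5}, so the formula does not hold at n0.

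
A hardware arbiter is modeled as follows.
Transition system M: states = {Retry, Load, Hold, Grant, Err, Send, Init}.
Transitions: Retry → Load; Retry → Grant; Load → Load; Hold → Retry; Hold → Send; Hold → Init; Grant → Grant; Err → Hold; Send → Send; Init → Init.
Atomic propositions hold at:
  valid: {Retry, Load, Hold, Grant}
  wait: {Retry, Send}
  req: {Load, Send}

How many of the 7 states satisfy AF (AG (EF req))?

EF req: least fixpoint, start Z0 = {Load, Send}, add states with some successor in Z. Z1 = {Retry, Load, Hold, Send}; Z2 = {Retry, Load, Hold, Err, Send}; fixed.
Sat(EF req) = {Retry, Load, Hold, Err, Send}
AG (EF req): greatest fixpoint, start Z0 = {Retry, Load, Hold, Err, Send}, keep only states in Sat with every successor in Z. Z1 = {Load, Err, Send}; Z2 = {Load, Send}; fixed.
Sat(AG (EF req)) = {Load, Send}
AF (AG (EF req)): least fixpoint, start Z0 = {Load, Send}, add states with every successor in Z. Already a fixed point.
Sat(AF (AG (EF req))) = {Load, Send}
|Sat(AF (AG (EF req)))| = |{Load, Send}| = 2.

2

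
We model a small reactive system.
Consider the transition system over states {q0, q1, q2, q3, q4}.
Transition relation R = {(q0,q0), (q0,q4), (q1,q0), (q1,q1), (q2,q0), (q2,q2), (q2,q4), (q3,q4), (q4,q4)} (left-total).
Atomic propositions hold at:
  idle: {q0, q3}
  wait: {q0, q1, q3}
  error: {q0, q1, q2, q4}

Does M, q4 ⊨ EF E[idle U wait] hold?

No

E[idle U wait]: least fixpoint, start Z0 = Sat(wait) = {q0, q1, q3}, add states in Sat(idle) with some successor in Z. Already a fixed point.
Sat(E[idle U wait]) = {q0, q1, q3}
EF E[idle U wait]: least fixpoint, start Z0 = {q0, q1, q3}, add states with some successor in Z. Z1 = {q0, q1, q2, q3}; fixed.
Sat(EF E[idle U wait]) = {q0, q1, q2, q3}
q4 ∉ Sat(EF E[idle U wait]) = {q0, q1, q2, q3}, so the formula does not hold at q4.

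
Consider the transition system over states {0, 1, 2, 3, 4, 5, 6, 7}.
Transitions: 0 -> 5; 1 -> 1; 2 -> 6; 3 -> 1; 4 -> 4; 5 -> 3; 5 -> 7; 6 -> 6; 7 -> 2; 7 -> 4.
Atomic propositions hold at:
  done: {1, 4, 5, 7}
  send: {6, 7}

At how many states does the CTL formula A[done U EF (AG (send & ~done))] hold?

5

Sat(~done) = {0, 2, 3, 6}
Sat(send & ~done) = {6}
AG (send & ~done): greatest fixpoint, start Z0 = {6}, keep only states in Sat with every successor in Z. Already a fixed point.
Sat(AG (send & ~done)) = {6}
EF (AG (send & ~done)): least fixpoint, start Z0 = {6}, add states with some successor in Z. Z1 = {2, 6}; Z2 = {2, 6, 7}; Z3 = {2, 5, 6, 7}; Z4 = {0, 2, 5, 6, 7}; fixed.
Sat(EF (AG (send & ~done))) = {0, 2, 5, 6, 7}
A[done U EF (AG (send & ~done))]: least fixpoint, start Z0 = Sat(EF (AG (send & ~done))) = {0, 2, 5, 6, 7}, add states in Sat(done) with every successor in Z. Already a fixed point.
Sat(A[done U EF (AG (send & ~done))]) = {0, 2, 5, 6, 7}
|Sat(A[done U EF (AG (send & ~done))])| = |{0, 2, 5, 6, 7}| = 5.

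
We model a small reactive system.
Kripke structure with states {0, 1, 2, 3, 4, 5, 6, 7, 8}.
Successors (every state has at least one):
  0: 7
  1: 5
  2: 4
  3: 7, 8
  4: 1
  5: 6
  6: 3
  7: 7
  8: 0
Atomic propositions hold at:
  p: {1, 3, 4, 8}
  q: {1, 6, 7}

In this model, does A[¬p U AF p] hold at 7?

Sat(¬p) = {0, 2, 5, 6, 7}
AF p: least fixpoint, start Z0 = {1, 3, 4, 8}, add states with every successor in Z. Z1 = {1, 2, 3, 4, 6, 8}; Z2 = {1, 2, 3, 4, 5, 6, 8}; fixed.
Sat(AF p) = {1, 2, 3, 4, 5, 6, 8}
A[¬p U AF p]: least fixpoint, start Z0 = Sat(AF p) = {1, 2, 3, 4, 5, 6, 8}, add states in Sat(¬p) with every successor in Z. Already a fixed point.
Sat(A[¬p U AF p]) = {1, 2, 3, 4, 5, 6, 8}
7 ∉ Sat(A[¬p U AF p]) = {1, 2, 3, 4, 5, 6, 8}, so the formula does not hold at 7.

No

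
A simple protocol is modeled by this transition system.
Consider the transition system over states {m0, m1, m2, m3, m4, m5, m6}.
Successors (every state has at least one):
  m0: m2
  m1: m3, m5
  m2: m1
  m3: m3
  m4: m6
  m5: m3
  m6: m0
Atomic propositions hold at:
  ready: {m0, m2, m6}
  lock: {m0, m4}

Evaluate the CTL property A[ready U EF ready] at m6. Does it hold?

Yes

EF ready: least fixpoint, start Z0 = {m0, m2, m6}, add states with some successor in Z. Z1 = {m0, m2, m4, m6}; fixed.
Sat(EF ready) = {m0, m2, m4, m6}
A[ready U EF ready]: least fixpoint, start Z0 = Sat(EF ready) = {m0, m2, m4, m6}, add states in Sat(ready) with every successor in Z. Already a fixed point.
Sat(A[ready U EF ready]) = {m0, m2, m4, m6}
m6 ∈ Sat(A[ready U EF ready]) = {m0, m2, m4, m6}, so the formula holds at m6.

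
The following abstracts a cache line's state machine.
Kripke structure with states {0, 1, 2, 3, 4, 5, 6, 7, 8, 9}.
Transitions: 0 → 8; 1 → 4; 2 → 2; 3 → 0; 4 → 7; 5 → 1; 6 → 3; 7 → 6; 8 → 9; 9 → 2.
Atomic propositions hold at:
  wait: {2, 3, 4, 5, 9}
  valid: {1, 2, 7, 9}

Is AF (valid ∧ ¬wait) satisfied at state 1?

Yes

Sat(¬wait) = {0, 1, 6, 7, 8}
Sat(valid ∧ ¬wait) = {1, 7}
AF (valid ∧ ¬wait): least fixpoint, start Z0 = {1, 7}, add states with every successor in Z. Z1 = {1, 4, 5, 7}; fixed.
Sat(AF (valid ∧ ¬wait)) = {1, 4, 5, 7}
1 ∈ Sat(AF (valid ∧ ¬wait)) = {1, 4, 5, 7}, so the formula holds at 1.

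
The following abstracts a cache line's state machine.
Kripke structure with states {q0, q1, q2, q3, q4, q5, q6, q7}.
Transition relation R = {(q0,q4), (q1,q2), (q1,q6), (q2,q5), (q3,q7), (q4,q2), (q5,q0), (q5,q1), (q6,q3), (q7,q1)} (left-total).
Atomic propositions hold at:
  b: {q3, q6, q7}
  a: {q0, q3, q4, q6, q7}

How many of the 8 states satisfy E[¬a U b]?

6

Sat(¬a) = {q1, q2, q5}
E[¬a U b]: least fixpoint, start Z0 = Sat(b) = {q3, q6, q7}, add states in Sat(¬a) with some successor in Z. Z1 = {q1, q3, q6, q7}; Z2 = {q1, q3, q5, q6, q7}; Z3 = {q1, q2, q3, q5, q6, q7}; fixed.
Sat(E[¬a U b]) = {q1, q2, q3, q5, q6, q7}
|Sat(E[¬a U b])| = |{q1, q2, q3, q5, q6, q7}| = 6.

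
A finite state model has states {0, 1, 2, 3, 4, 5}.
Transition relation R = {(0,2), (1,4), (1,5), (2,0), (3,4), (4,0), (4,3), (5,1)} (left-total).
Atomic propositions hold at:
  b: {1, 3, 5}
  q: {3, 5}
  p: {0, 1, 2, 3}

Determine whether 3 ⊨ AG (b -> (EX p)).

No

Sat(EX p) = {s : some successor in {0, 1, 2, 3}} = {0, 2, 4, 5}
Sat(b -> (EX p)) = {0, 2, 4, 5}
AG (b -> (EX p)): greatest fixpoint, start Z0 = {0, 2, 4, 5}, keep only states in Sat with every successor in Z. Z1 = {0, 2}; fixed.
Sat(AG (b -> (EX p))) = {0, 2}
3 ∉ Sat(AG (b -> (EX p))) = {0, 2}, so the formula does not hold at 3.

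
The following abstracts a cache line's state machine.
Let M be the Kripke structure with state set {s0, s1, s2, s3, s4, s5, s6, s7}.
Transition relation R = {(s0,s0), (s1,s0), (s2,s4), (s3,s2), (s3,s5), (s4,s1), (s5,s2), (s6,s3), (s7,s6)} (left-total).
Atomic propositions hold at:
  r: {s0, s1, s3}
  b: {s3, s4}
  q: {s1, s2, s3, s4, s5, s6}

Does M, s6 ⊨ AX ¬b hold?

Sat(¬b) = {s0, s1, s2, s5, s6, s7}
Sat(AX ¬b) = {s : every successor in {s0, s1, s2, s5, s6, s7}} = {s0, s1, s3, s4, s5, s7}
s6 ∉ Sat(AX ¬b) = {s0, s1, s3, s4, s5, s7}, so the formula does not hold at s6.

No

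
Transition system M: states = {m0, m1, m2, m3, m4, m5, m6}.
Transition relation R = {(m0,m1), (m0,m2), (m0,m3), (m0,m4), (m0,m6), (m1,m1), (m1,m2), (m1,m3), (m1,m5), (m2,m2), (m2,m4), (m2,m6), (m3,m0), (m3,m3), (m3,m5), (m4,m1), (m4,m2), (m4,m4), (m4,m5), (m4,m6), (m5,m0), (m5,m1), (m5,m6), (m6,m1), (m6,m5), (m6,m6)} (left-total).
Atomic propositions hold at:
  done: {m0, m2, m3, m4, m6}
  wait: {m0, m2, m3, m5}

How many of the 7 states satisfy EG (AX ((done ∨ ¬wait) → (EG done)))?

2

Sat(¬wait) = {m1, m4, m6}
Sat(done ∨ ¬wait) = {m0, m1, m2, m3, m4, m6}
EG done: greatest fixpoint, start Z0 = {m0, m2, m3, m4, m6}, keep only states in Sat with some successor in Z. Already a fixed point.
Sat(EG done) = {m0, m2, m3, m4, m6}
Sat((done ∨ ¬wait) → (EG done)) = {m0, m2, m3, m4, m5, m6}
Sat(AX ((done ∨ ¬wait) → (EG done))) = {s : every successor in {m0, m2, m3, m4, m5, m6}} = {m2, m3}
EG (AX ((done ∨ ¬wait) → (EG done))): greatest fixpoint, start Z0 = {m2, m3}, keep only states in Sat with some successor in Z. Already a fixed point.
Sat(EG (AX ((done ∨ ¬wait) → (EG done)))) = {m2, m3}
|Sat(EG (AX ((done ∨ ¬wait) → (EG done))))| = |{m2, m3}| = 2.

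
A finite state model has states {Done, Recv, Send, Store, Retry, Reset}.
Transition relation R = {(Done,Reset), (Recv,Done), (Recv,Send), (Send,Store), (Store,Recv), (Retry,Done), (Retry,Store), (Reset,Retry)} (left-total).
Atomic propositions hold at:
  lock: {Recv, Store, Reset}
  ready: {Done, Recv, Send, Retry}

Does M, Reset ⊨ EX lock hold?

Sat(EX lock) = {s : some successor in {Recv, Store, Reset}} = {Done, Send, Store, Retry}
Reset ∉ Sat(EX lock) = {Done, Send, Store, Retry}, so the formula does not hold at Reset.

No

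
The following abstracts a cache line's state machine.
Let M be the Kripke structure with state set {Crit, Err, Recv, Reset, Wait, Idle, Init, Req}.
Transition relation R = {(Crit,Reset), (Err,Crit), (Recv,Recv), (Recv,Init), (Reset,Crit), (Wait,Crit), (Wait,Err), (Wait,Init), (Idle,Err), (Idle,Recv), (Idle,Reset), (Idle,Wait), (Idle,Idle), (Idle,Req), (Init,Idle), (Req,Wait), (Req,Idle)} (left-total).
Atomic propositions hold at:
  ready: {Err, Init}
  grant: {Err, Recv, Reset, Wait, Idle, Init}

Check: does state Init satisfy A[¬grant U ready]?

Sat(¬grant) = {Crit, Req}
A[¬grant U ready]: least fixpoint, start Z0 = Sat(ready) = {Err, Init}, add states in Sat(¬grant) with every successor in Z. Already a fixed point.
Sat(A[¬grant U ready]) = {Err, Init}
Init ∈ Sat(A[¬grant U ready]) = {Err, Init}, so the formula holds at Init.

Yes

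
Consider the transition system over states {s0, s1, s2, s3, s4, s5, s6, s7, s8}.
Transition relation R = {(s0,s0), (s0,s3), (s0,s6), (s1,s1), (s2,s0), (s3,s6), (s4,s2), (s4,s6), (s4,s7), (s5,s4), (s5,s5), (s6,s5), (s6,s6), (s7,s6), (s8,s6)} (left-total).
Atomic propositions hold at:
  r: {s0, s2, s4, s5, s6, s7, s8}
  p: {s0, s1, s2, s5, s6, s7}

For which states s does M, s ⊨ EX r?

Sat(EX r) = {s : some successor in {s0, s2, s4, s5, s6, s7, s8}} = {s0, s2, s3, s4, s5, s6, s7, s8}

{s0, s2, s3, s4, s5, s6, s7, s8}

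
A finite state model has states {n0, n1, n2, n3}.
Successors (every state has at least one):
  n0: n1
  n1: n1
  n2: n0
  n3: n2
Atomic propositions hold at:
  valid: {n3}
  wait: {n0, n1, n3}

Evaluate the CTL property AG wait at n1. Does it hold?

Yes

AG wait: greatest fixpoint, start Z0 = {n0, n1, n3}, keep only states in Sat with every successor in Z. Z1 = {n0, n1}; fixed.
Sat(AG wait) = {n0, n1}
n1 ∈ Sat(AG wait) = {n0, n1}, so the formula holds at n1.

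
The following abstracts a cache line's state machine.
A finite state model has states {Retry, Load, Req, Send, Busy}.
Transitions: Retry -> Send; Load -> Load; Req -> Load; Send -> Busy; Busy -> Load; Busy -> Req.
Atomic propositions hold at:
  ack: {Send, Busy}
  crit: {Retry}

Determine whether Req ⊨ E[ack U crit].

E[ack U crit]: least fixpoint, start Z0 = Sat(crit) = {Retry}, add states in Sat(ack) with some successor in Z. Already a fixed point.
Sat(E[ack U crit]) = {Retry}
Req ∉ Sat(E[ack U crit]) = {Retry}, so the formula does not hold at Req.

No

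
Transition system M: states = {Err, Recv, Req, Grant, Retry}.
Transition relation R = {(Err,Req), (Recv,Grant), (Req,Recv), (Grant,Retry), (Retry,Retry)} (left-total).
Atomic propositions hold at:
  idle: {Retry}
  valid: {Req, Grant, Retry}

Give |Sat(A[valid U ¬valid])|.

3

Sat(¬valid) = {Err, Recv}
A[valid U ¬valid]: least fixpoint, start Z0 = Sat(¬valid) = {Err, Recv}, add states in Sat(valid) with every successor in Z. Z1 = {Err, Recv, Req}; fixed.
Sat(A[valid U ¬valid]) = {Err, Recv, Req}
|Sat(A[valid U ¬valid])| = |{Err, Recv, Req}| = 3.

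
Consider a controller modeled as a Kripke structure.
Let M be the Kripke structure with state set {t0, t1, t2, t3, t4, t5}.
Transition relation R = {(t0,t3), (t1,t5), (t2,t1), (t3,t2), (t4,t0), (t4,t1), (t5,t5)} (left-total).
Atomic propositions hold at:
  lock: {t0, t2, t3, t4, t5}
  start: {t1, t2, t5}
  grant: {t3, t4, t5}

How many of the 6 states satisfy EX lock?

Sat(EX lock) = {s : some successor in {t0, t2, t3, t4, t5}} = {t0, t1, t3, t4, t5}
|Sat(EX lock)| = |{t0, t1, t3, t4, t5}| = 5.

5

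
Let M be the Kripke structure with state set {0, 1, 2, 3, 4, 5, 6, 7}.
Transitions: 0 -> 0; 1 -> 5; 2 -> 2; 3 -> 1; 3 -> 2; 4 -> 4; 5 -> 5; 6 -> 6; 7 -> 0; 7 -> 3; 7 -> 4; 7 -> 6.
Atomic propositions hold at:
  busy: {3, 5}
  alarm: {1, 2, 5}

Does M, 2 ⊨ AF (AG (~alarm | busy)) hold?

Sat(~alarm) = {0, 3, 4, 6, 7}
Sat(~alarm | busy) = {0, 3, 4, 5, 6, 7}
AG (~alarm | busy): greatest fixpoint, start Z0 = {0, 3, 4, 5, 6, 7}, keep only states in Sat with every successor in Z. Z1 = {0, 4, 5, 6, 7}; Z2 = {0, 4, 5, 6}; fixed.
Sat(AG (~alarm | busy)) = {0, 4, 5, 6}
AF (AG (~alarm | busy)): least fixpoint, start Z0 = {0, 4, 5, 6}, add states with every successor in Z. Z1 = {0, 1, 4, 5, 6}; fixed.
Sat(AF (AG (~alarm | busy))) = {0, 1, 4, 5, 6}
2 ∉ Sat(AF (AG (~alarm | busy))) = {0, 1, 4, 5, 6}, so the formula does not hold at 2.

No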